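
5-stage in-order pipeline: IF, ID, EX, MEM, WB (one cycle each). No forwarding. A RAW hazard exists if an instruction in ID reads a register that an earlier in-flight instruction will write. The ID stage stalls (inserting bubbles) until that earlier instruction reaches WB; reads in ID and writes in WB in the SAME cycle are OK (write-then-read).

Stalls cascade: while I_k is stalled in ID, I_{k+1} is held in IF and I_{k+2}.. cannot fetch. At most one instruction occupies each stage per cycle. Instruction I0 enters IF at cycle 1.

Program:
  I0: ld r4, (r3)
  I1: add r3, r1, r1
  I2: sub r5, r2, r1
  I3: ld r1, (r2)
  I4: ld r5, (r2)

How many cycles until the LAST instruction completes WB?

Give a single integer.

I0 ld r4 <- r3: IF@1 ID@2 stall=0 (-) EX@3 MEM@4 WB@5
I1 add r3 <- r1,r1: IF@2 ID@3 stall=0 (-) EX@4 MEM@5 WB@6
I2 sub r5 <- r2,r1: IF@3 ID@4 stall=0 (-) EX@5 MEM@6 WB@7
I3 ld r1 <- r2: IF@4 ID@5 stall=0 (-) EX@6 MEM@7 WB@8
I4 ld r5 <- r2: IF@5 ID@6 stall=0 (-) EX@7 MEM@8 WB@9

Answer: 9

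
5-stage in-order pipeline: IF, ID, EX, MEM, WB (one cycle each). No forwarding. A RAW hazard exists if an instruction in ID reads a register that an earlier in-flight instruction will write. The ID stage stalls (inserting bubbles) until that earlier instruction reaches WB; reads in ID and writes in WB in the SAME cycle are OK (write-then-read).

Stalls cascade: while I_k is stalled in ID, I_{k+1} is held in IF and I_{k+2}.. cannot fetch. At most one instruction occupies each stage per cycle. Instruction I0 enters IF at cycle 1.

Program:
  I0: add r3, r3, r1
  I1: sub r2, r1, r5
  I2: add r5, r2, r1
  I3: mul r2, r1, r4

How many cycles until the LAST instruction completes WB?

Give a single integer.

Answer: 10

Derivation:
I0 add r3 <- r3,r1: IF@1 ID@2 stall=0 (-) EX@3 MEM@4 WB@5
I1 sub r2 <- r1,r5: IF@2 ID@3 stall=0 (-) EX@4 MEM@5 WB@6
I2 add r5 <- r2,r1: IF@3 ID@4 stall=2 (RAW on I1.r2 (WB@6)) EX@7 MEM@8 WB@9
I3 mul r2 <- r1,r4: IF@4 ID@7 stall=0 (-) EX@8 MEM@9 WB@10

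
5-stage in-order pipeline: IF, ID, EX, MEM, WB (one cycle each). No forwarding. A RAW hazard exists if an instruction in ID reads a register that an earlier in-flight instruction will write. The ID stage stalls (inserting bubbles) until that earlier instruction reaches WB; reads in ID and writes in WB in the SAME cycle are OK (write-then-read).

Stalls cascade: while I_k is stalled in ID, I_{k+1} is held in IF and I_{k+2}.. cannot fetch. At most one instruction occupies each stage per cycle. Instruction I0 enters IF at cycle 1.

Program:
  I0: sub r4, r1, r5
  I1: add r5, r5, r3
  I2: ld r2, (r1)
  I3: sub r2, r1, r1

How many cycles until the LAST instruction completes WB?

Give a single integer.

Answer: 8

Derivation:
I0 sub r4 <- r1,r5: IF@1 ID@2 stall=0 (-) EX@3 MEM@4 WB@5
I1 add r5 <- r5,r3: IF@2 ID@3 stall=0 (-) EX@4 MEM@5 WB@6
I2 ld r2 <- r1: IF@3 ID@4 stall=0 (-) EX@5 MEM@6 WB@7
I3 sub r2 <- r1,r1: IF@4 ID@5 stall=0 (-) EX@6 MEM@7 WB@8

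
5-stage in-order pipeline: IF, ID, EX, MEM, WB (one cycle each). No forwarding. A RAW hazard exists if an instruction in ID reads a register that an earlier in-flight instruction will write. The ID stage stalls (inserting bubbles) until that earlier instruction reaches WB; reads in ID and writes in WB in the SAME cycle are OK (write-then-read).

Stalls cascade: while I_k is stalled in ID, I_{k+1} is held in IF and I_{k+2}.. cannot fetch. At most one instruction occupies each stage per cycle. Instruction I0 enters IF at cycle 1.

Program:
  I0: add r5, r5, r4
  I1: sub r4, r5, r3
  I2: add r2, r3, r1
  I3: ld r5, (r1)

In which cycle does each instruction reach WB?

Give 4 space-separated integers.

Answer: 5 8 9 10

Derivation:
I0 add r5 <- r5,r4: IF@1 ID@2 stall=0 (-) EX@3 MEM@4 WB@5
I1 sub r4 <- r5,r3: IF@2 ID@3 stall=2 (RAW on I0.r5 (WB@5)) EX@6 MEM@7 WB@8
I2 add r2 <- r3,r1: IF@3 ID@6 stall=0 (-) EX@7 MEM@8 WB@9
I3 ld r5 <- r1: IF@6 ID@7 stall=0 (-) EX@8 MEM@9 WB@10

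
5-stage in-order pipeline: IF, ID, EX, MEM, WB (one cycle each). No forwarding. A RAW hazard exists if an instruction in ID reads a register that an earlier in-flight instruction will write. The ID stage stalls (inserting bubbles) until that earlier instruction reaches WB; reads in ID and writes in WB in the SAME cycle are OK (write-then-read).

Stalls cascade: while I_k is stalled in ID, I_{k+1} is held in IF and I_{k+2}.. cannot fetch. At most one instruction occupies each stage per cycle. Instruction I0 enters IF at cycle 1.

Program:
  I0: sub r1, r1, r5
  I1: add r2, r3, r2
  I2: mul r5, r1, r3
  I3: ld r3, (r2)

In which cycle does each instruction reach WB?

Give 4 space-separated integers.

Answer: 5 6 8 9

Derivation:
I0 sub r1 <- r1,r5: IF@1 ID@2 stall=0 (-) EX@3 MEM@4 WB@5
I1 add r2 <- r3,r2: IF@2 ID@3 stall=0 (-) EX@4 MEM@5 WB@6
I2 mul r5 <- r1,r3: IF@3 ID@4 stall=1 (RAW on I0.r1 (WB@5)) EX@6 MEM@7 WB@8
I3 ld r3 <- r2: IF@4 ID@6 stall=0 (-) EX@7 MEM@8 WB@9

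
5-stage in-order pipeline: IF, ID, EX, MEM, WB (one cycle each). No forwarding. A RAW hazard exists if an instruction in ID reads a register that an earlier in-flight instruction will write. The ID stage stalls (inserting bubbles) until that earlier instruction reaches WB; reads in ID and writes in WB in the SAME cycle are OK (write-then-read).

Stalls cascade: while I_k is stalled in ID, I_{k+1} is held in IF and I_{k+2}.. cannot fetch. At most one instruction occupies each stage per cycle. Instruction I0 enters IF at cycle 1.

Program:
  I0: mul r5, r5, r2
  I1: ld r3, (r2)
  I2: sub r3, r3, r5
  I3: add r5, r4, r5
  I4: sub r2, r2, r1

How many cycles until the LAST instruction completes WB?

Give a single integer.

I0 mul r5 <- r5,r2: IF@1 ID@2 stall=0 (-) EX@3 MEM@4 WB@5
I1 ld r3 <- r2: IF@2 ID@3 stall=0 (-) EX@4 MEM@5 WB@6
I2 sub r3 <- r3,r5: IF@3 ID@4 stall=2 (RAW on I1.r3 (WB@6)) EX@7 MEM@8 WB@9
I3 add r5 <- r4,r5: IF@4 ID@7 stall=0 (-) EX@8 MEM@9 WB@10
I4 sub r2 <- r2,r1: IF@7 ID@8 stall=0 (-) EX@9 MEM@10 WB@11

Answer: 11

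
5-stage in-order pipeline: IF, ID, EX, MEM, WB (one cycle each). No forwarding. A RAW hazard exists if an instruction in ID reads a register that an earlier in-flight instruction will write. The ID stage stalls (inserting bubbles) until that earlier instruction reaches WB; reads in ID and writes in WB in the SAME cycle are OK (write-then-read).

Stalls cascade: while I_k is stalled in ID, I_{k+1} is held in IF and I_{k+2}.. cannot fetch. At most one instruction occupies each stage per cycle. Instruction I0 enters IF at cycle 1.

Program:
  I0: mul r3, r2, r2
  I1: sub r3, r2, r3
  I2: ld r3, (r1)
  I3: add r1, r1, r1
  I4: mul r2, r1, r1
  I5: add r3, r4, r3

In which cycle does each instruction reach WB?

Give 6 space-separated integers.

Answer: 5 8 9 10 13 14

Derivation:
I0 mul r3 <- r2,r2: IF@1 ID@2 stall=0 (-) EX@3 MEM@4 WB@5
I1 sub r3 <- r2,r3: IF@2 ID@3 stall=2 (RAW on I0.r3 (WB@5)) EX@6 MEM@7 WB@8
I2 ld r3 <- r1: IF@3 ID@6 stall=0 (-) EX@7 MEM@8 WB@9
I3 add r1 <- r1,r1: IF@6 ID@7 stall=0 (-) EX@8 MEM@9 WB@10
I4 mul r2 <- r1,r1: IF@7 ID@8 stall=2 (RAW on I3.r1 (WB@10)) EX@11 MEM@12 WB@13
I5 add r3 <- r4,r3: IF@8 ID@11 stall=0 (-) EX@12 MEM@13 WB@14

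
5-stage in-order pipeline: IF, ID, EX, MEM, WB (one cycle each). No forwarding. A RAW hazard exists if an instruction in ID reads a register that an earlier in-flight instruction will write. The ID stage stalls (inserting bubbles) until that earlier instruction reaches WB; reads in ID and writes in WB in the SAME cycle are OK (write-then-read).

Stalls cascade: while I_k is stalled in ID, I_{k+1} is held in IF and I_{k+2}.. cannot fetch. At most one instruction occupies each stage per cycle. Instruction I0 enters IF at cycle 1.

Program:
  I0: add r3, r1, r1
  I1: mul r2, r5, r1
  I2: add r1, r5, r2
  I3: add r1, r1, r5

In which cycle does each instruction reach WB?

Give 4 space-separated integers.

I0 add r3 <- r1,r1: IF@1 ID@2 stall=0 (-) EX@3 MEM@4 WB@5
I1 mul r2 <- r5,r1: IF@2 ID@3 stall=0 (-) EX@4 MEM@5 WB@6
I2 add r1 <- r5,r2: IF@3 ID@4 stall=2 (RAW on I1.r2 (WB@6)) EX@7 MEM@8 WB@9
I3 add r1 <- r1,r5: IF@4 ID@7 stall=2 (RAW on I2.r1 (WB@9)) EX@10 MEM@11 WB@12

Answer: 5 6 9 12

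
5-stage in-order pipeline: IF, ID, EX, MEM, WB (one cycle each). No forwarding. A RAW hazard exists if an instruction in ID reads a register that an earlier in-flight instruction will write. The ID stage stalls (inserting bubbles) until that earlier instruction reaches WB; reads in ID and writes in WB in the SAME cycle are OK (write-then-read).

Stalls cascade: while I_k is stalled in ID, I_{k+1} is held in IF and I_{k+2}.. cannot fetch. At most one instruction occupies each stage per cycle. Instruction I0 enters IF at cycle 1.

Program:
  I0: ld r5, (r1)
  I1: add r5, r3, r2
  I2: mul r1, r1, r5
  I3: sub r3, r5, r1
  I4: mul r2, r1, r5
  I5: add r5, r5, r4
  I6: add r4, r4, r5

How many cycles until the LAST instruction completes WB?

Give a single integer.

Answer: 17

Derivation:
I0 ld r5 <- r1: IF@1 ID@2 stall=0 (-) EX@3 MEM@4 WB@5
I1 add r5 <- r3,r2: IF@2 ID@3 stall=0 (-) EX@4 MEM@5 WB@6
I2 mul r1 <- r1,r5: IF@3 ID@4 stall=2 (RAW on I1.r5 (WB@6)) EX@7 MEM@8 WB@9
I3 sub r3 <- r5,r1: IF@4 ID@7 stall=2 (RAW on I2.r1 (WB@9)) EX@10 MEM@11 WB@12
I4 mul r2 <- r1,r5: IF@7 ID@10 stall=0 (-) EX@11 MEM@12 WB@13
I5 add r5 <- r5,r4: IF@10 ID@11 stall=0 (-) EX@12 MEM@13 WB@14
I6 add r4 <- r4,r5: IF@11 ID@12 stall=2 (RAW on I5.r5 (WB@14)) EX@15 MEM@16 WB@17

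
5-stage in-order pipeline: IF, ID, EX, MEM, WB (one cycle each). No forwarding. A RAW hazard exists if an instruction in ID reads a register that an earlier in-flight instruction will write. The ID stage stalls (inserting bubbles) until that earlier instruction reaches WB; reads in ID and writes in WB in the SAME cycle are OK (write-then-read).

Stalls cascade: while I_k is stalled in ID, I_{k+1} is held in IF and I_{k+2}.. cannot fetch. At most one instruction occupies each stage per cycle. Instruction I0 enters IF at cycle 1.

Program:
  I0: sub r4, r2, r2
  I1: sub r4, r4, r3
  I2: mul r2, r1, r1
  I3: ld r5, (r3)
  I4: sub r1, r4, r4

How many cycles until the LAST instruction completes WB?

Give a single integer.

I0 sub r4 <- r2,r2: IF@1 ID@2 stall=0 (-) EX@3 MEM@4 WB@5
I1 sub r4 <- r4,r3: IF@2 ID@3 stall=2 (RAW on I0.r4 (WB@5)) EX@6 MEM@7 WB@8
I2 mul r2 <- r1,r1: IF@3 ID@6 stall=0 (-) EX@7 MEM@8 WB@9
I3 ld r5 <- r3: IF@6 ID@7 stall=0 (-) EX@8 MEM@9 WB@10
I4 sub r1 <- r4,r4: IF@7 ID@8 stall=0 (-) EX@9 MEM@10 WB@11

Answer: 11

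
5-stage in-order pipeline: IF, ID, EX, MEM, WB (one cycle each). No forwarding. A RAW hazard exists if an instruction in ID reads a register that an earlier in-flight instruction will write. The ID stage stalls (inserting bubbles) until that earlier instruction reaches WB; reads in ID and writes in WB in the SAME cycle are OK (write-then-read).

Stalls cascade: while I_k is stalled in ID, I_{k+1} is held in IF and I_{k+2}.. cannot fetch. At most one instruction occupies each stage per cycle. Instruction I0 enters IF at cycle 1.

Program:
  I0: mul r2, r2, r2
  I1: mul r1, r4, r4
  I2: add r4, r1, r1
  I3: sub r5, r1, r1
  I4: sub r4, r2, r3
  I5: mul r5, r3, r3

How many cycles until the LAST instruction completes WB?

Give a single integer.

I0 mul r2 <- r2,r2: IF@1 ID@2 stall=0 (-) EX@3 MEM@4 WB@5
I1 mul r1 <- r4,r4: IF@2 ID@3 stall=0 (-) EX@4 MEM@5 WB@6
I2 add r4 <- r1,r1: IF@3 ID@4 stall=2 (RAW on I1.r1 (WB@6)) EX@7 MEM@8 WB@9
I3 sub r5 <- r1,r1: IF@4 ID@7 stall=0 (-) EX@8 MEM@9 WB@10
I4 sub r4 <- r2,r3: IF@7 ID@8 stall=0 (-) EX@9 MEM@10 WB@11
I5 mul r5 <- r3,r3: IF@8 ID@9 stall=0 (-) EX@10 MEM@11 WB@12

Answer: 12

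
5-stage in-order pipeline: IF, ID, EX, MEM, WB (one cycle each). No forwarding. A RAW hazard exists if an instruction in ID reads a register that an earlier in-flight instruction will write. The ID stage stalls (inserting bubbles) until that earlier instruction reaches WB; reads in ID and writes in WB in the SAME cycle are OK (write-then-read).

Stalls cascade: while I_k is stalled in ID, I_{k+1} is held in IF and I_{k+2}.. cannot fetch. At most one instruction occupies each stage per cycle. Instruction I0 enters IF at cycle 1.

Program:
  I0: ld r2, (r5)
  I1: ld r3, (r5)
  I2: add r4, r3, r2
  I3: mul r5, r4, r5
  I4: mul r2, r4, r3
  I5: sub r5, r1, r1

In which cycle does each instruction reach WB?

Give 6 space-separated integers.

Answer: 5 6 9 12 13 14

Derivation:
I0 ld r2 <- r5: IF@1 ID@2 stall=0 (-) EX@3 MEM@4 WB@5
I1 ld r3 <- r5: IF@2 ID@3 stall=0 (-) EX@4 MEM@5 WB@6
I2 add r4 <- r3,r2: IF@3 ID@4 stall=2 (RAW on I1.r3 (WB@6)) EX@7 MEM@8 WB@9
I3 mul r5 <- r4,r5: IF@4 ID@7 stall=2 (RAW on I2.r4 (WB@9)) EX@10 MEM@11 WB@12
I4 mul r2 <- r4,r3: IF@7 ID@10 stall=0 (-) EX@11 MEM@12 WB@13
I5 sub r5 <- r1,r1: IF@10 ID@11 stall=0 (-) EX@12 MEM@13 WB@14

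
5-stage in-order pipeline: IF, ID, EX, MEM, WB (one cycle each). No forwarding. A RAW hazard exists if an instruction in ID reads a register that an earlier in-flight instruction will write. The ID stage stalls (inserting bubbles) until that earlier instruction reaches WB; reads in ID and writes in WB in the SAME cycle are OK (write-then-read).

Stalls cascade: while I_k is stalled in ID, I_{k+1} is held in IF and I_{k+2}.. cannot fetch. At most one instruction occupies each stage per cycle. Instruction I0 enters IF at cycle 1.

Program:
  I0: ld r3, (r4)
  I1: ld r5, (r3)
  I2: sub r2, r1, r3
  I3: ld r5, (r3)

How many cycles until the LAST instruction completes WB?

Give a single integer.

I0 ld r3 <- r4: IF@1 ID@2 stall=0 (-) EX@3 MEM@4 WB@5
I1 ld r5 <- r3: IF@2 ID@3 stall=2 (RAW on I0.r3 (WB@5)) EX@6 MEM@7 WB@8
I2 sub r2 <- r1,r3: IF@3 ID@6 stall=0 (-) EX@7 MEM@8 WB@9
I3 ld r5 <- r3: IF@6 ID@7 stall=0 (-) EX@8 MEM@9 WB@10

Answer: 10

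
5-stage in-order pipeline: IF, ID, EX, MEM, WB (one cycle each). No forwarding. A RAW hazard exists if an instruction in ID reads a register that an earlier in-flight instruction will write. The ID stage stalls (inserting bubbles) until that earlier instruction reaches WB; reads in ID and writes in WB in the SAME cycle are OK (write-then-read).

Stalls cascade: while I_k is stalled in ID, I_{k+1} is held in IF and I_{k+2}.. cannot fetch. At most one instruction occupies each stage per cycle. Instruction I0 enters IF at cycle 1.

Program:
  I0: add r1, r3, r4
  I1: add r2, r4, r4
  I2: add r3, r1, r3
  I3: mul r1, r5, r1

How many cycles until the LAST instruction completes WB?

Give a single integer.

I0 add r1 <- r3,r4: IF@1 ID@2 stall=0 (-) EX@3 MEM@4 WB@5
I1 add r2 <- r4,r4: IF@2 ID@3 stall=0 (-) EX@4 MEM@5 WB@6
I2 add r3 <- r1,r3: IF@3 ID@4 stall=1 (RAW on I0.r1 (WB@5)) EX@6 MEM@7 WB@8
I3 mul r1 <- r5,r1: IF@4 ID@6 stall=0 (-) EX@7 MEM@8 WB@9

Answer: 9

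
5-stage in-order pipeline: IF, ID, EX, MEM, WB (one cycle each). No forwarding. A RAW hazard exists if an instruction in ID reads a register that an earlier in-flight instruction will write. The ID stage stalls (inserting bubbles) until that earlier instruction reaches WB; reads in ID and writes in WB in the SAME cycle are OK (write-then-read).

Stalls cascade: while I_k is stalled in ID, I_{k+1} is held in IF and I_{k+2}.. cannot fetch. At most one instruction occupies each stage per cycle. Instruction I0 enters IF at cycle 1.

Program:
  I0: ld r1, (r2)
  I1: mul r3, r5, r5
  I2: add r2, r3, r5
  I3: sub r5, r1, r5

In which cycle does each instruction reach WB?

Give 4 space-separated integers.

Answer: 5 6 9 10

Derivation:
I0 ld r1 <- r2: IF@1 ID@2 stall=0 (-) EX@3 MEM@4 WB@5
I1 mul r3 <- r5,r5: IF@2 ID@3 stall=0 (-) EX@4 MEM@5 WB@6
I2 add r2 <- r3,r5: IF@3 ID@4 stall=2 (RAW on I1.r3 (WB@6)) EX@7 MEM@8 WB@9
I3 sub r5 <- r1,r5: IF@4 ID@7 stall=0 (-) EX@8 MEM@9 WB@10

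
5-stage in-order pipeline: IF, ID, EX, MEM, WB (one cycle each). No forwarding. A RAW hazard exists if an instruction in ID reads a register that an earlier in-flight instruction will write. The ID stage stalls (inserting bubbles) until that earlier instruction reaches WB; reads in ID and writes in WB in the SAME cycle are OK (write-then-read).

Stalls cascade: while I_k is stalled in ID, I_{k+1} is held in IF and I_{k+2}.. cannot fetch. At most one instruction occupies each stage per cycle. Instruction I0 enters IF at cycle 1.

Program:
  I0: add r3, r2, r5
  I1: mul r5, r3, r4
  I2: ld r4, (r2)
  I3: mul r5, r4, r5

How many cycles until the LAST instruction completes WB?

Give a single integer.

I0 add r3 <- r2,r5: IF@1 ID@2 stall=0 (-) EX@3 MEM@4 WB@5
I1 mul r5 <- r3,r4: IF@2 ID@3 stall=2 (RAW on I0.r3 (WB@5)) EX@6 MEM@7 WB@8
I2 ld r4 <- r2: IF@3 ID@6 stall=0 (-) EX@7 MEM@8 WB@9
I3 mul r5 <- r4,r5: IF@6 ID@7 stall=2 (RAW on I2.r4 (WB@9)) EX@10 MEM@11 WB@12

Answer: 12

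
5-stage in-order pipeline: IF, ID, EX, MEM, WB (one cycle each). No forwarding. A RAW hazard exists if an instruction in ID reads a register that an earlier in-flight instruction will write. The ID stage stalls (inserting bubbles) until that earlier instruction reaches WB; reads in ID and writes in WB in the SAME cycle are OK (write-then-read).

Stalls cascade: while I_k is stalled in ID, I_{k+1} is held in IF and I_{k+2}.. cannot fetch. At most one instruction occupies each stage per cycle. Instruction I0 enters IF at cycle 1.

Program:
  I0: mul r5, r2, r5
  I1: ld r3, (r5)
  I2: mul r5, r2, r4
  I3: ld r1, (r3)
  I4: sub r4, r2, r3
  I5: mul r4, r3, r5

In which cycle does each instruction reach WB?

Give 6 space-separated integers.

Answer: 5 8 9 11 12 13

Derivation:
I0 mul r5 <- r2,r5: IF@1 ID@2 stall=0 (-) EX@3 MEM@4 WB@5
I1 ld r3 <- r5: IF@2 ID@3 stall=2 (RAW on I0.r5 (WB@5)) EX@6 MEM@7 WB@8
I2 mul r5 <- r2,r4: IF@3 ID@6 stall=0 (-) EX@7 MEM@8 WB@9
I3 ld r1 <- r3: IF@6 ID@7 stall=1 (RAW on I1.r3 (WB@8)) EX@9 MEM@10 WB@11
I4 sub r4 <- r2,r3: IF@7 ID@9 stall=0 (-) EX@10 MEM@11 WB@12
I5 mul r4 <- r3,r5: IF@9 ID@10 stall=0 (-) EX@11 MEM@12 WB@13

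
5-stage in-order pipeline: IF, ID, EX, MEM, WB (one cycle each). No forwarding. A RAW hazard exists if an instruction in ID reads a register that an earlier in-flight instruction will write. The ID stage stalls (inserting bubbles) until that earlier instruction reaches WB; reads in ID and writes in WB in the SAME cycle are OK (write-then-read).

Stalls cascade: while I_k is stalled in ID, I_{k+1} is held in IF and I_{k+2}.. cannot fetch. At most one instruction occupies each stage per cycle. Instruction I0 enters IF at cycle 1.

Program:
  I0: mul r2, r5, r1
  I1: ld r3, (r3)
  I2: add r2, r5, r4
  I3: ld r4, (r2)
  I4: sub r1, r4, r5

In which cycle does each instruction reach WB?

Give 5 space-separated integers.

Answer: 5 6 7 10 13

Derivation:
I0 mul r2 <- r5,r1: IF@1 ID@2 stall=0 (-) EX@3 MEM@4 WB@5
I1 ld r3 <- r3: IF@2 ID@3 stall=0 (-) EX@4 MEM@5 WB@6
I2 add r2 <- r5,r4: IF@3 ID@4 stall=0 (-) EX@5 MEM@6 WB@7
I3 ld r4 <- r2: IF@4 ID@5 stall=2 (RAW on I2.r2 (WB@7)) EX@8 MEM@9 WB@10
I4 sub r1 <- r4,r5: IF@5 ID@8 stall=2 (RAW on I3.r4 (WB@10)) EX@11 MEM@12 WB@13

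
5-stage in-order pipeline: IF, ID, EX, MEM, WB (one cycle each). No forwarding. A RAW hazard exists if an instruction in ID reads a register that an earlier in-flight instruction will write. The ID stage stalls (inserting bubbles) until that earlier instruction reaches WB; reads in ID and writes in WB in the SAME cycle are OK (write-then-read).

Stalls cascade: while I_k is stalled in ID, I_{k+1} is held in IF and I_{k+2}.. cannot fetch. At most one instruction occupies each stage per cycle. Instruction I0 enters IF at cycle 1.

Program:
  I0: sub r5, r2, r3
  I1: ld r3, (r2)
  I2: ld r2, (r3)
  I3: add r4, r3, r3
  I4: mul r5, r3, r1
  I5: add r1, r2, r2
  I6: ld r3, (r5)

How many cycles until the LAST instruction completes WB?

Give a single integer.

I0 sub r5 <- r2,r3: IF@1 ID@2 stall=0 (-) EX@3 MEM@4 WB@5
I1 ld r3 <- r2: IF@2 ID@3 stall=0 (-) EX@4 MEM@5 WB@6
I2 ld r2 <- r3: IF@3 ID@4 stall=2 (RAW on I1.r3 (WB@6)) EX@7 MEM@8 WB@9
I3 add r4 <- r3,r3: IF@4 ID@7 stall=0 (-) EX@8 MEM@9 WB@10
I4 mul r5 <- r3,r1: IF@7 ID@8 stall=0 (-) EX@9 MEM@10 WB@11
I5 add r1 <- r2,r2: IF@8 ID@9 stall=0 (-) EX@10 MEM@11 WB@12
I6 ld r3 <- r5: IF@9 ID@10 stall=1 (RAW on I4.r5 (WB@11)) EX@12 MEM@13 WB@14

Answer: 14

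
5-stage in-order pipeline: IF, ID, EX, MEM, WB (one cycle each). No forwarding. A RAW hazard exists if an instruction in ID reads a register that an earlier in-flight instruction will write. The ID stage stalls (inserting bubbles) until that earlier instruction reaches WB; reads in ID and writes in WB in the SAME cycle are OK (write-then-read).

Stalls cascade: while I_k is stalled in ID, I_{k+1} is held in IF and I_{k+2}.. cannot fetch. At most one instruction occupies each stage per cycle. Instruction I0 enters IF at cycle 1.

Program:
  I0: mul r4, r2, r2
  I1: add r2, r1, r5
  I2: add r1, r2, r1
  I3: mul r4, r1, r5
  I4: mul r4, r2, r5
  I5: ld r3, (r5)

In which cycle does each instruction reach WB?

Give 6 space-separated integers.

Answer: 5 6 9 12 13 14

Derivation:
I0 mul r4 <- r2,r2: IF@1 ID@2 stall=0 (-) EX@3 MEM@4 WB@5
I1 add r2 <- r1,r5: IF@2 ID@3 stall=0 (-) EX@4 MEM@5 WB@6
I2 add r1 <- r2,r1: IF@3 ID@4 stall=2 (RAW on I1.r2 (WB@6)) EX@7 MEM@8 WB@9
I3 mul r4 <- r1,r5: IF@4 ID@7 stall=2 (RAW on I2.r1 (WB@9)) EX@10 MEM@11 WB@12
I4 mul r4 <- r2,r5: IF@7 ID@10 stall=0 (-) EX@11 MEM@12 WB@13
I5 ld r3 <- r5: IF@10 ID@11 stall=0 (-) EX@12 MEM@13 WB@14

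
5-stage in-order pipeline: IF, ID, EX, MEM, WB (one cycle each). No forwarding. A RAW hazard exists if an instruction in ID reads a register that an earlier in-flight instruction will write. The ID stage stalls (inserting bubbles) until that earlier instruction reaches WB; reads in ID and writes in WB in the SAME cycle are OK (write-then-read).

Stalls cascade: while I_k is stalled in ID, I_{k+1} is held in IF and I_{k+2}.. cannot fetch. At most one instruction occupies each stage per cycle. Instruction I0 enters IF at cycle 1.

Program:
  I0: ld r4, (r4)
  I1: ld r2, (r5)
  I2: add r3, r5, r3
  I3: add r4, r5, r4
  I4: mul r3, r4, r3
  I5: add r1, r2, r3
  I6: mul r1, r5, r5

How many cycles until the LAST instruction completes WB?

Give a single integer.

I0 ld r4 <- r4: IF@1 ID@2 stall=0 (-) EX@3 MEM@4 WB@5
I1 ld r2 <- r5: IF@2 ID@3 stall=0 (-) EX@4 MEM@5 WB@6
I2 add r3 <- r5,r3: IF@3 ID@4 stall=0 (-) EX@5 MEM@6 WB@7
I3 add r4 <- r5,r4: IF@4 ID@5 stall=0 (-) EX@6 MEM@7 WB@8
I4 mul r3 <- r4,r3: IF@5 ID@6 stall=2 (RAW on I3.r4 (WB@8)) EX@9 MEM@10 WB@11
I5 add r1 <- r2,r3: IF@6 ID@9 stall=2 (RAW on I4.r3 (WB@11)) EX@12 MEM@13 WB@14
I6 mul r1 <- r5,r5: IF@9 ID@12 stall=0 (-) EX@13 MEM@14 WB@15

Answer: 15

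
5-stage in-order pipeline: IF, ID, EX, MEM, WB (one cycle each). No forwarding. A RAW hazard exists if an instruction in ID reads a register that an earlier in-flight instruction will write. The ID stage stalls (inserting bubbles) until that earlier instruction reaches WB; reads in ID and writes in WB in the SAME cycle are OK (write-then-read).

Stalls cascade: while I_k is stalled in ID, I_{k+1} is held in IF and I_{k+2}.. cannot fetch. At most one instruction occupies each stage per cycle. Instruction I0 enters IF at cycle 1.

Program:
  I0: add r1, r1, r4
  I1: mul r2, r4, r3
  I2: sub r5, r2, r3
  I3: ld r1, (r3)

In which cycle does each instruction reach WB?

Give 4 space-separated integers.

I0 add r1 <- r1,r4: IF@1 ID@2 stall=0 (-) EX@3 MEM@4 WB@5
I1 mul r2 <- r4,r3: IF@2 ID@3 stall=0 (-) EX@4 MEM@5 WB@6
I2 sub r5 <- r2,r3: IF@3 ID@4 stall=2 (RAW on I1.r2 (WB@6)) EX@7 MEM@8 WB@9
I3 ld r1 <- r3: IF@4 ID@7 stall=0 (-) EX@8 MEM@9 WB@10

Answer: 5 6 9 10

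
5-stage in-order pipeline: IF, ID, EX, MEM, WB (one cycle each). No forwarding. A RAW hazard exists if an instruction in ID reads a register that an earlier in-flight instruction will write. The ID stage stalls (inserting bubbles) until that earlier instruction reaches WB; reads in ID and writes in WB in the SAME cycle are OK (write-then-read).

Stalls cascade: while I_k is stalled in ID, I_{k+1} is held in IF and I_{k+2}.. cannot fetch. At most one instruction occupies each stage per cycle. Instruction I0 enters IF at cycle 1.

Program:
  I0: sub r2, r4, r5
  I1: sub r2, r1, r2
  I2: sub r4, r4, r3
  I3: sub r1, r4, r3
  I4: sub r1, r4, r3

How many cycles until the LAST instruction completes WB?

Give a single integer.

Answer: 13

Derivation:
I0 sub r2 <- r4,r5: IF@1 ID@2 stall=0 (-) EX@3 MEM@4 WB@5
I1 sub r2 <- r1,r2: IF@2 ID@3 stall=2 (RAW on I0.r2 (WB@5)) EX@6 MEM@7 WB@8
I2 sub r4 <- r4,r3: IF@3 ID@6 stall=0 (-) EX@7 MEM@8 WB@9
I3 sub r1 <- r4,r3: IF@6 ID@7 stall=2 (RAW on I2.r4 (WB@9)) EX@10 MEM@11 WB@12
I4 sub r1 <- r4,r3: IF@7 ID@10 stall=0 (-) EX@11 MEM@12 WB@13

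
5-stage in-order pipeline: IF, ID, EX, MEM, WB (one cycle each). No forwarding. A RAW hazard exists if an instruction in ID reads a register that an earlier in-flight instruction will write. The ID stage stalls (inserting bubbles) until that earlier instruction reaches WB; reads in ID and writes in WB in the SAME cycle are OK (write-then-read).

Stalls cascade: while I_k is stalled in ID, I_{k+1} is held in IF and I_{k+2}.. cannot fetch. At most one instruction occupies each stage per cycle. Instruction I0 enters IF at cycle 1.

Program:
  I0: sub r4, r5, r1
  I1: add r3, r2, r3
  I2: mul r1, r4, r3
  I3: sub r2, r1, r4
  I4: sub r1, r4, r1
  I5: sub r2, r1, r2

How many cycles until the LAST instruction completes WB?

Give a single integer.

Answer: 16

Derivation:
I0 sub r4 <- r5,r1: IF@1 ID@2 stall=0 (-) EX@3 MEM@4 WB@5
I1 add r3 <- r2,r3: IF@2 ID@3 stall=0 (-) EX@4 MEM@5 WB@6
I2 mul r1 <- r4,r3: IF@3 ID@4 stall=2 (RAW on I1.r3 (WB@6)) EX@7 MEM@8 WB@9
I3 sub r2 <- r1,r4: IF@4 ID@7 stall=2 (RAW on I2.r1 (WB@9)) EX@10 MEM@11 WB@12
I4 sub r1 <- r4,r1: IF@7 ID@10 stall=0 (-) EX@11 MEM@12 WB@13
I5 sub r2 <- r1,r2: IF@10 ID@11 stall=2 (RAW on I4.r1 (WB@13)) EX@14 MEM@15 WB@16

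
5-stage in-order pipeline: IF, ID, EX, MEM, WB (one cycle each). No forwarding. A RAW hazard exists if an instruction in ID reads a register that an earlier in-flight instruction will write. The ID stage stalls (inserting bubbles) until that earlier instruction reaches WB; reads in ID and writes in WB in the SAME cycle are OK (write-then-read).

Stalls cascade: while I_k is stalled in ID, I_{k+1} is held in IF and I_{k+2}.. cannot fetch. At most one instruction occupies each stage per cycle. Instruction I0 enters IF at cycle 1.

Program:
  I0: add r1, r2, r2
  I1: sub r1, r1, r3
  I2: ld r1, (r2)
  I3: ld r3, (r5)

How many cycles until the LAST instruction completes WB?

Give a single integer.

I0 add r1 <- r2,r2: IF@1 ID@2 stall=0 (-) EX@3 MEM@4 WB@5
I1 sub r1 <- r1,r3: IF@2 ID@3 stall=2 (RAW on I0.r1 (WB@5)) EX@6 MEM@7 WB@8
I2 ld r1 <- r2: IF@3 ID@6 stall=0 (-) EX@7 MEM@8 WB@9
I3 ld r3 <- r5: IF@6 ID@7 stall=0 (-) EX@8 MEM@9 WB@10

Answer: 10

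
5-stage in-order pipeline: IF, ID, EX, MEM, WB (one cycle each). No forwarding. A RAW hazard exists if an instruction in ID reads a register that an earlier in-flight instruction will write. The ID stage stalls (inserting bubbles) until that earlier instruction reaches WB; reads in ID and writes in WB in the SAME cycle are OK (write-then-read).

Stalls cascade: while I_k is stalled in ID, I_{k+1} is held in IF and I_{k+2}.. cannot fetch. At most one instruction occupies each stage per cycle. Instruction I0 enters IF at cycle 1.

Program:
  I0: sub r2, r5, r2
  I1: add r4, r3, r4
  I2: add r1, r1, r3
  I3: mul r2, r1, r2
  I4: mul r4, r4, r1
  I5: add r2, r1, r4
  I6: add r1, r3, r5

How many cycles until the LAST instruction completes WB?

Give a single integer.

Answer: 15

Derivation:
I0 sub r2 <- r5,r2: IF@1 ID@2 stall=0 (-) EX@3 MEM@4 WB@5
I1 add r4 <- r3,r4: IF@2 ID@3 stall=0 (-) EX@4 MEM@5 WB@6
I2 add r1 <- r1,r3: IF@3 ID@4 stall=0 (-) EX@5 MEM@6 WB@7
I3 mul r2 <- r1,r2: IF@4 ID@5 stall=2 (RAW on I2.r1 (WB@7)) EX@8 MEM@9 WB@10
I4 mul r4 <- r4,r1: IF@5 ID@8 stall=0 (-) EX@9 MEM@10 WB@11
I5 add r2 <- r1,r4: IF@8 ID@9 stall=2 (RAW on I4.r4 (WB@11)) EX@12 MEM@13 WB@14
I6 add r1 <- r3,r5: IF@9 ID@12 stall=0 (-) EX@13 MEM@14 WB@15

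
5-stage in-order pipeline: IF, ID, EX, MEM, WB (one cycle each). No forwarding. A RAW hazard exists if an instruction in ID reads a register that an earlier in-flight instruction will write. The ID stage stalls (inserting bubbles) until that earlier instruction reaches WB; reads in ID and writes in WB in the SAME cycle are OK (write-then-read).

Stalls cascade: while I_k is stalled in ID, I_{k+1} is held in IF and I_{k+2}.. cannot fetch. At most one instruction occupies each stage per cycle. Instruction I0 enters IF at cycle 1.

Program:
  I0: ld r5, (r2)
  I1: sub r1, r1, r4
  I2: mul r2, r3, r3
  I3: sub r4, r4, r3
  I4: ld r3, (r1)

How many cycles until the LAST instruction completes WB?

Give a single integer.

Answer: 9

Derivation:
I0 ld r5 <- r2: IF@1 ID@2 stall=0 (-) EX@3 MEM@4 WB@5
I1 sub r1 <- r1,r4: IF@2 ID@3 stall=0 (-) EX@4 MEM@5 WB@6
I2 mul r2 <- r3,r3: IF@3 ID@4 stall=0 (-) EX@5 MEM@6 WB@7
I3 sub r4 <- r4,r3: IF@4 ID@5 stall=0 (-) EX@6 MEM@7 WB@8
I4 ld r3 <- r1: IF@5 ID@6 stall=0 (-) EX@7 MEM@8 WB@9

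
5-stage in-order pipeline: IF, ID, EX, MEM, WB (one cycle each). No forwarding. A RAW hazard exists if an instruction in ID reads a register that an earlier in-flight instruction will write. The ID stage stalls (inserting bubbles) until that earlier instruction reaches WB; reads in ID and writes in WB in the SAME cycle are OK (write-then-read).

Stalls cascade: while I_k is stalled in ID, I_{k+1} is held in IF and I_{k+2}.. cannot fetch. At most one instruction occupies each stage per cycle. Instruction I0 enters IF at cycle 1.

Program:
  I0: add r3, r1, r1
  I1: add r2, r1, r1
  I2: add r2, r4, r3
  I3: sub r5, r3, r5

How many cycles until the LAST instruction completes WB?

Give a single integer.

Answer: 9

Derivation:
I0 add r3 <- r1,r1: IF@1 ID@2 stall=0 (-) EX@3 MEM@4 WB@5
I1 add r2 <- r1,r1: IF@2 ID@3 stall=0 (-) EX@4 MEM@5 WB@6
I2 add r2 <- r4,r3: IF@3 ID@4 stall=1 (RAW on I0.r3 (WB@5)) EX@6 MEM@7 WB@8
I3 sub r5 <- r3,r5: IF@4 ID@6 stall=0 (-) EX@7 MEM@8 WB@9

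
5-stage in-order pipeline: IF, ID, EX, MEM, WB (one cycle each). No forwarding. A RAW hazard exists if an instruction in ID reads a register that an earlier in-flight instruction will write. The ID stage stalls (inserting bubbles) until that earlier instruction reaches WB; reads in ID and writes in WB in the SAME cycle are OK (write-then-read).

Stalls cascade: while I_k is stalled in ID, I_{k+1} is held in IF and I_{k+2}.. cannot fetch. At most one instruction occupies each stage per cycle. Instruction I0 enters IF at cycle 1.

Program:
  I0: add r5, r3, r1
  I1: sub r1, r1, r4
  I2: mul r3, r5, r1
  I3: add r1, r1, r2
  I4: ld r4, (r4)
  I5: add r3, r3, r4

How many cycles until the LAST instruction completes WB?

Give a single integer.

I0 add r5 <- r3,r1: IF@1 ID@2 stall=0 (-) EX@3 MEM@4 WB@5
I1 sub r1 <- r1,r4: IF@2 ID@3 stall=0 (-) EX@4 MEM@5 WB@6
I2 mul r3 <- r5,r1: IF@3 ID@4 stall=2 (RAW on I1.r1 (WB@6)) EX@7 MEM@8 WB@9
I3 add r1 <- r1,r2: IF@4 ID@7 stall=0 (-) EX@8 MEM@9 WB@10
I4 ld r4 <- r4: IF@7 ID@8 stall=0 (-) EX@9 MEM@10 WB@11
I5 add r3 <- r3,r4: IF@8 ID@9 stall=2 (RAW on I4.r4 (WB@11)) EX@12 MEM@13 WB@14

Answer: 14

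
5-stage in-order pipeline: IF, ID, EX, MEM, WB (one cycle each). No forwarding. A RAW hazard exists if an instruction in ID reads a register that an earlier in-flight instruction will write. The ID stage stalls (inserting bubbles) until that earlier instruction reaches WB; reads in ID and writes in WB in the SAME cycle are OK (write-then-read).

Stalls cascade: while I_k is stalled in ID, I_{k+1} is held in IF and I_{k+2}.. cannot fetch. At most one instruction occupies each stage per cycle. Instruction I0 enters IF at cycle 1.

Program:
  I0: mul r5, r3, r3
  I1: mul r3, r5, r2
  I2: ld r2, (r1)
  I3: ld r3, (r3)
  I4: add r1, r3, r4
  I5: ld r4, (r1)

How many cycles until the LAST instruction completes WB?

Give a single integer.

I0 mul r5 <- r3,r3: IF@1 ID@2 stall=0 (-) EX@3 MEM@4 WB@5
I1 mul r3 <- r5,r2: IF@2 ID@3 stall=2 (RAW on I0.r5 (WB@5)) EX@6 MEM@7 WB@8
I2 ld r2 <- r1: IF@3 ID@6 stall=0 (-) EX@7 MEM@8 WB@9
I3 ld r3 <- r3: IF@6 ID@7 stall=1 (RAW on I1.r3 (WB@8)) EX@9 MEM@10 WB@11
I4 add r1 <- r3,r4: IF@7 ID@9 stall=2 (RAW on I3.r3 (WB@11)) EX@12 MEM@13 WB@14
I5 ld r4 <- r1: IF@9 ID@12 stall=2 (RAW on I4.r1 (WB@14)) EX@15 MEM@16 WB@17

Answer: 17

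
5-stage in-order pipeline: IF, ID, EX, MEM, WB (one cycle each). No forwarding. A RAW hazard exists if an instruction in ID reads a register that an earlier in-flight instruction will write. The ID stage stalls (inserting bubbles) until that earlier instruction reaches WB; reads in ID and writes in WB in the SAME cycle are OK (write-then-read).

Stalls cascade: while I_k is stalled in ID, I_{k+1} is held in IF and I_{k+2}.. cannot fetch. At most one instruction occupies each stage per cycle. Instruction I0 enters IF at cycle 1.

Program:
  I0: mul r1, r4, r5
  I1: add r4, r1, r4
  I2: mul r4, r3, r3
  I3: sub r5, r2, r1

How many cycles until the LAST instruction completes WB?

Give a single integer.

I0 mul r1 <- r4,r5: IF@1 ID@2 stall=0 (-) EX@3 MEM@4 WB@5
I1 add r4 <- r1,r4: IF@2 ID@3 stall=2 (RAW on I0.r1 (WB@5)) EX@6 MEM@7 WB@8
I2 mul r4 <- r3,r3: IF@3 ID@6 stall=0 (-) EX@7 MEM@8 WB@9
I3 sub r5 <- r2,r1: IF@6 ID@7 stall=0 (-) EX@8 MEM@9 WB@10

Answer: 10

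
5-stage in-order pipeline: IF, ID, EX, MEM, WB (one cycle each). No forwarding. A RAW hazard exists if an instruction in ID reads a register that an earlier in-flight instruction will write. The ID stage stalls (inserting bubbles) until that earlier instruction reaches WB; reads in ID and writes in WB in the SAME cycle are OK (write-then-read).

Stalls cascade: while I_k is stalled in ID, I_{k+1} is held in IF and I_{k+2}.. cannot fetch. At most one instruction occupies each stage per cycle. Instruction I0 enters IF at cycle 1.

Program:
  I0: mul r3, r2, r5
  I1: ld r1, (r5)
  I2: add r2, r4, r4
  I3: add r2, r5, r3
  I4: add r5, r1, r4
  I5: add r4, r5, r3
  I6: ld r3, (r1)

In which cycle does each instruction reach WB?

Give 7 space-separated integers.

I0 mul r3 <- r2,r5: IF@1 ID@2 stall=0 (-) EX@3 MEM@4 WB@5
I1 ld r1 <- r5: IF@2 ID@3 stall=0 (-) EX@4 MEM@5 WB@6
I2 add r2 <- r4,r4: IF@3 ID@4 stall=0 (-) EX@5 MEM@6 WB@7
I3 add r2 <- r5,r3: IF@4 ID@5 stall=0 (-) EX@6 MEM@7 WB@8
I4 add r5 <- r1,r4: IF@5 ID@6 stall=0 (-) EX@7 MEM@8 WB@9
I5 add r4 <- r5,r3: IF@6 ID@7 stall=2 (RAW on I4.r5 (WB@9)) EX@10 MEM@11 WB@12
I6 ld r3 <- r1: IF@7 ID@10 stall=0 (-) EX@11 MEM@12 WB@13

Answer: 5 6 7 8 9 12 13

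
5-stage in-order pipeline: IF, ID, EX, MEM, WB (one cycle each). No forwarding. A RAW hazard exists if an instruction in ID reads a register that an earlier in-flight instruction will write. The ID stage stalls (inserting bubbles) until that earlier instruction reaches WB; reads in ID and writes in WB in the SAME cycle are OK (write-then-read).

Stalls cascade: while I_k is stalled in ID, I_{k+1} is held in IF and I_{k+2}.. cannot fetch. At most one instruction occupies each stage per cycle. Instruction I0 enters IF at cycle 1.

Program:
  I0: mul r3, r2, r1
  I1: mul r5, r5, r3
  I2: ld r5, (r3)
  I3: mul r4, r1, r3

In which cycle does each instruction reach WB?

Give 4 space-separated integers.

Answer: 5 8 9 10

Derivation:
I0 mul r3 <- r2,r1: IF@1 ID@2 stall=0 (-) EX@3 MEM@4 WB@5
I1 mul r5 <- r5,r3: IF@2 ID@3 stall=2 (RAW on I0.r3 (WB@5)) EX@6 MEM@7 WB@8
I2 ld r5 <- r3: IF@3 ID@6 stall=0 (-) EX@7 MEM@8 WB@9
I3 mul r4 <- r1,r3: IF@6 ID@7 stall=0 (-) EX@8 MEM@9 WB@10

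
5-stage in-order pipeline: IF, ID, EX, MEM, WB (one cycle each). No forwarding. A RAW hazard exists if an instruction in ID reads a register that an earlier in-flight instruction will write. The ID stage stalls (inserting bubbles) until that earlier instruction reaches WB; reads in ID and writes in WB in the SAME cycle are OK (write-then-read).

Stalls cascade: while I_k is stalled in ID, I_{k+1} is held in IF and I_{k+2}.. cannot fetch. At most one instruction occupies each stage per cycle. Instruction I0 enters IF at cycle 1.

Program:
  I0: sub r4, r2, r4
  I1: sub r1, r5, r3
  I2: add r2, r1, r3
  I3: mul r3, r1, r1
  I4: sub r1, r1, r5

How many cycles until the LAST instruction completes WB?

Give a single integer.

I0 sub r4 <- r2,r4: IF@1 ID@2 stall=0 (-) EX@3 MEM@4 WB@5
I1 sub r1 <- r5,r3: IF@2 ID@3 stall=0 (-) EX@4 MEM@5 WB@6
I2 add r2 <- r1,r3: IF@3 ID@4 stall=2 (RAW on I1.r1 (WB@6)) EX@7 MEM@8 WB@9
I3 mul r3 <- r1,r1: IF@4 ID@7 stall=0 (-) EX@8 MEM@9 WB@10
I4 sub r1 <- r1,r5: IF@7 ID@8 stall=0 (-) EX@9 MEM@10 WB@11

Answer: 11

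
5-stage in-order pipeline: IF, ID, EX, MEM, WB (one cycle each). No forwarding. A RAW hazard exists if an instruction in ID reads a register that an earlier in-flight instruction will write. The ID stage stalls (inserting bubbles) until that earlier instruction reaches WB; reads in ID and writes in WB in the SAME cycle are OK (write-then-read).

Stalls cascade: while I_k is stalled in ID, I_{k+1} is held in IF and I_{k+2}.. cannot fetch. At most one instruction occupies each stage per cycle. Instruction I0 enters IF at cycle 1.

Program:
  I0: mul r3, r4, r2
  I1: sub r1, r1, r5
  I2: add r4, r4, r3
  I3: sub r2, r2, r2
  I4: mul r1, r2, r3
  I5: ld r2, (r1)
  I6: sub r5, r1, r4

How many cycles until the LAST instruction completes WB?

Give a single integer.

I0 mul r3 <- r4,r2: IF@1 ID@2 stall=0 (-) EX@3 MEM@4 WB@5
I1 sub r1 <- r1,r5: IF@2 ID@3 stall=0 (-) EX@4 MEM@5 WB@6
I2 add r4 <- r4,r3: IF@3 ID@4 stall=1 (RAW on I0.r3 (WB@5)) EX@6 MEM@7 WB@8
I3 sub r2 <- r2,r2: IF@4 ID@6 stall=0 (-) EX@7 MEM@8 WB@9
I4 mul r1 <- r2,r3: IF@6 ID@7 stall=2 (RAW on I3.r2 (WB@9)) EX@10 MEM@11 WB@12
I5 ld r2 <- r1: IF@7 ID@10 stall=2 (RAW on I4.r1 (WB@12)) EX@13 MEM@14 WB@15
I6 sub r5 <- r1,r4: IF@10 ID@13 stall=0 (-) EX@14 MEM@15 WB@16

Answer: 16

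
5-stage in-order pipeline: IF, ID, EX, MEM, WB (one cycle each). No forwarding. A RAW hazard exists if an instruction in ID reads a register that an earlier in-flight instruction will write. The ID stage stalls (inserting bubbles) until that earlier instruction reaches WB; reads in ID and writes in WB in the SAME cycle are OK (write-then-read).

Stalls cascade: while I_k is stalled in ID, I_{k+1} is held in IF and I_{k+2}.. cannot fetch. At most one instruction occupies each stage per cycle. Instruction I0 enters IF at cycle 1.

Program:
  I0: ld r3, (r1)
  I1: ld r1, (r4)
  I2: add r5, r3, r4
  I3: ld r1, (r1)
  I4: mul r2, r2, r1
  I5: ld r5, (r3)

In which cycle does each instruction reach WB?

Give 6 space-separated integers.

I0 ld r3 <- r1: IF@1 ID@2 stall=0 (-) EX@3 MEM@4 WB@5
I1 ld r1 <- r4: IF@2 ID@3 stall=0 (-) EX@4 MEM@5 WB@6
I2 add r5 <- r3,r4: IF@3 ID@4 stall=1 (RAW on I0.r3 (WB@5)) EX@6 MEM@7 WB@8
I3 ld r1 <- r1: IF@4 ID@6 stall=0 (-) EX@7 MEM@8 WB@9
I4 mul r2 <- r2,r1: IF@6 ID@7 stall=2 (RAW on I3.r1 (WB@9)) EX@10 MEM@11 WB@12
I5 ld r5 <- r3: IF@7 ID@10 stall=0 (-) EX@11 MEM@12 WB@13

Answer: 5 6 8 9 12 13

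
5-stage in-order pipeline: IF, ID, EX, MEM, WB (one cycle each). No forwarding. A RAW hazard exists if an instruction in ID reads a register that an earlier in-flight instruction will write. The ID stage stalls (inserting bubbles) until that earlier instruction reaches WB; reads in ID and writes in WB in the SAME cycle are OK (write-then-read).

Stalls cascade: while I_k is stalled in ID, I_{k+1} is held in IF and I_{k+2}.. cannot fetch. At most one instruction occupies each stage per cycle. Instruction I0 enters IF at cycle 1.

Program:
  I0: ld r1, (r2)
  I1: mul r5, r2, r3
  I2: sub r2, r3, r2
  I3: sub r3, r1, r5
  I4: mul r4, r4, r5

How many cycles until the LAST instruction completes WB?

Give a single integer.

I0 ld r1 <- r2: IF@1 ID@2 stall=0 (-) EX@3 MEM@4 WB@5
I1 mul r5 <- r2,r3: IF@2 ID@3 stall=0 (-) EX@4 MEM@5 WB@6
I2 sub r2 <- r3,r2: IF@3 ID@4 stall=0 (-) EX@5 MEM@6 WB@7
I3 sub r3 <- r1,r5: IF@4 ID@5 stall=1 (RAW on I1.r5 (WB@6)) EX@7 MEM@8 WB@9
I4 mul r4 <- r4,r5: IF@5 ID@7 stall=0 (-) EX@8 MEM@9 WB@10

Answer: 10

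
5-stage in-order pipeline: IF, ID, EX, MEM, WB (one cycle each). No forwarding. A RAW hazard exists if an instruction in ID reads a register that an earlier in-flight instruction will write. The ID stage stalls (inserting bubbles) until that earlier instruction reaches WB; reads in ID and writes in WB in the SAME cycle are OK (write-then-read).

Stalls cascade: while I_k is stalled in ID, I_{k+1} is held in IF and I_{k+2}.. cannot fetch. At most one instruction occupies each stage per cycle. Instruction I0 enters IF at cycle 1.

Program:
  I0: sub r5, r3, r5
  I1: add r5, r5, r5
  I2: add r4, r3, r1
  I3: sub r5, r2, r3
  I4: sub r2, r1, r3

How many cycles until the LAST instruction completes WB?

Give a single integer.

I0 sub r5 <- r3,r5: IF@1 ID@2 stall=0 (-) EX@3 MEM@4 WB@5
I1 add r5 <- r5,r5: IF@2 ID@3 stall=2 (RAW on I0.r5 (WB@5)) EX@6 MEM@7 WB@8
I2 add r4 <- r3,r1: IF@3 ID@6 stall=0 (-) EX@7 MEM@8 WB@9
I3 sub r5 <- r2,r3: IF@6 ID@7 stall=0 (-) EX@8 MEM@9 WB@10
I4 sub r2 <- r1,r3: IF@7 ID@8 stall=0 (-) EX@9 MEM@10 WB@11

Answer: 11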